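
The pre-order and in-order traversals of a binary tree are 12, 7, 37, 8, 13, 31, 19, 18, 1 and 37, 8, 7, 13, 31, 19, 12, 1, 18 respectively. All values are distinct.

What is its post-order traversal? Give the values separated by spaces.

The first element of pre-order is the root; it splits in-order into left and right subtrees.
Root 12: left subtree has 6 nodes {37, 8, 7, 13, 31, 19}, right has 2 {1, 18}.
  Root 7: left subtree has 2 nodes {37, 8}, right has 3 {13, 31, 19}.
    Root 37: left subtree has 0 nodes { }, right has 1 {8}.
    Root 13: left subtree has 0 nodes { }, right has 2 {31, 19}.
      Root 31: left subtree has 0 nodes { }, right has 1 {19}.
  Root 18: left subtree has 1 node {1}, right has 0 { }.

8 37 19 31 13 7 1 18 12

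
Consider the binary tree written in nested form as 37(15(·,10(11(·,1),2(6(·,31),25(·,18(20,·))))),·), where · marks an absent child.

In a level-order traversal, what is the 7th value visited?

Level-order visits nodes level by level from the root, left to right within each level.
Level 0: 37
Level 1: 15
Level 2: 10
Level 3: 11, 2
Level 4: 1, 6, 25
Level 5: 31, 18
Level 6: 20
Full level-order sequence: 37, 15, 10, 11, 2, 1, 6, 25, 31, 18, 20.

6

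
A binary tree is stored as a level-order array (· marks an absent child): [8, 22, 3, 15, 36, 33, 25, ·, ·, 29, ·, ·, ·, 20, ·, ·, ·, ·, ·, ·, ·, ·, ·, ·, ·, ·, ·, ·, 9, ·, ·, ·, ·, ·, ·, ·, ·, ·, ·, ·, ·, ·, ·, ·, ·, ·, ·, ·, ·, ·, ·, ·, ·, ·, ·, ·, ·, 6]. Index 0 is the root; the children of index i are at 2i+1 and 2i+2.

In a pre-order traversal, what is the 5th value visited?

29

Pre-order visits the node, then its left subtree, then its right subtree.
Visit 8.
At 8: go left to 22.
  Visit 22.
  At 22: go left to 15.
    15 is a leaf — visit 15.
  At 22: go right to 36.
    Visit 36.
    At 36: go left to 29.
      29 is a leaf — visit 29.
    At 36: no right child.
At 8: go right to 3.
  Visit 3.
  At 3: go left to 33.
    33 is a leaf — visit 33.
  At 3: go right to 25.
    Visit 25.
    At 25: go left to 20.
      Visit 20.
      At 20: no left child.
      At 20: go right to 9.
        Visit 9.
        At 9: go left to 6.
          6 is a leaf — visit 6.
        At 9: no right child.
    At 25: no right child.
Full pre-order sequence: 8, 22, 15, 36, 29, 3, 33, 25, 20, 9, 6.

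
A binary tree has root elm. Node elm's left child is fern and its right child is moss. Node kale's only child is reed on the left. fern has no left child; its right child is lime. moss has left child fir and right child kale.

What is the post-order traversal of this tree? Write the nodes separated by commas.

Post-order visits the left subtree, then the right subtree, then the node.
At elm: go left to fern.
  At fern: no left child.
  At fern: go right to lime.
    lime is a leaf — visit lime.
  Visit fern.
At elm: go right to moss.
  At moss: go left to fir.
    fir is a leaf — visit fir.
  At moss: go right to kale.
    At kale: go left to reed.
      reed is a leaf — visit reed.
    At kale: no right child.
    Visit kale.
  Visit moss.
Visit elm.

lime, fern, fir, reed, kale, moss, elm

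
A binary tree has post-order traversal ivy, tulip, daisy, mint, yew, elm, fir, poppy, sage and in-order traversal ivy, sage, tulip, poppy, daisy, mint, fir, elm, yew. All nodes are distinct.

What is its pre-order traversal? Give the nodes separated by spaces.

sage ivy poppy tulip fir mint daisy elm yew

The last element of post-order is the root; it splits in-order into left and right subtrees.
Root sage: left subtree has 1 node {ivy}, right has 7 {tulip, poppy, daisy, mint, fir, elm, yew}.
  Root poppy: left subtree has 1 node {tulip}, right has 5 {daisy, mint, fir, elm, yew}.
    Root fir: left subtree has 2 nodes {daisy, mint}, right has 2 {elm, yew}.
      Root mint: left subtree has 1 node {daisy}, right has 0 { }.
      Root elm: left subtree has 0 nodes { }, right has 1 {yew}.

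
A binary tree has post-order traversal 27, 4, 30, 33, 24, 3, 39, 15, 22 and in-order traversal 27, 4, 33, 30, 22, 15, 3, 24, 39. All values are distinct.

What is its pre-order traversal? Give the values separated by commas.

The last element of post-order is the root; it splits in-order into left and right subtrees.
Root 22: left subtree has 4 nodes {27, 4, 33, 30}, right has 4 {15, 3, 24, 39}.
  Root 33: left subtree has 2 nodes {27, 4}, right has 1 {30}.
    Root 4: left subtree has 1 node {27}, right has 0 { }.
  Root 15: left subtree has 0 nodes { }, right has 3 {3, 24, 39}.
    Root 39: left subtree has 2 nodes {3, 24}, right has 0 { }.
      Root 3: left subtree has 0 nodes { }, right has 1 {24}.

22, 33, 4, 27, 30, 15, 39, 3, 24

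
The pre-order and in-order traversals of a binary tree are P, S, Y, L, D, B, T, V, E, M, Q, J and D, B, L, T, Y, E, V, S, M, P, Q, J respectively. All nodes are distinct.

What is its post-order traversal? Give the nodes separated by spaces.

The first element of pre-order is the root; it splits in-order into left and right subtrees.
Root P: left subtree has 9 nodes {D, B, L, T, Y, E, V, S, M}, right has 2 {Q, J}.
  Root S: left subtree has 7 nodes {D, B, L, T, Y, E, V}, right has 1 {M}.
    Root Y: left subtree has 4 nodes {D, B, L, T}, right has 2 {E, V}.
      Root L: left subtree has 2 nodes {D, B}, right has 1 {T}.
        Root D: left subtree has 0 nodes { }, right has 1 {B}.
      Root V: left subtree has 1 node {E}, right has 0 { }.
  Root Q: left subtree has 0 nodes { }, right has 1 {J}.

B D T L E V Y M S J Q P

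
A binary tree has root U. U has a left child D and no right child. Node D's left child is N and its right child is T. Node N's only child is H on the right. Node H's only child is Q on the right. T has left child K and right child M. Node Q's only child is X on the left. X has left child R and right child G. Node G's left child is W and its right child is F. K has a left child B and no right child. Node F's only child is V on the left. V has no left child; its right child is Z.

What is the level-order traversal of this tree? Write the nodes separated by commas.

Level-order visits nodes level by level from the root, left to right within each level.
Level 0: U
Level 1: D
Level 2: N, T
Level 3: H, K, M
Level 4: Q, B
Level 5: X
Level 6: R, G
Level 7: W, F
Level 8: V
Level 9: Z

U, D, N, T, H, K, M, Q, B, X, R, G, W, F, V, Z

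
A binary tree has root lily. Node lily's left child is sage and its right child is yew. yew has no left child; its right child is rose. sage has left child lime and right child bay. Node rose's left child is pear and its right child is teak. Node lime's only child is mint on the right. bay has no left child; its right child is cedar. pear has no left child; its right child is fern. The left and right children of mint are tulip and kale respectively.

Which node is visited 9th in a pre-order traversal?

yew

Pre-order visits the node, then its left subtree, then its right subtree.
Visit lily.
At lily: go left to sage.
  Visit sage.
  At sage: go left to lime.
    Visit lime.
    At lime: no left child.
    At lime: go right to mint.
      Visit mint.
      At mint: go left to tulip.
        tulip is a leaf — visit tulip.
      At mint: go right to kale.
        kale is a leaf — visit kale.
  At sage: go right to bay.
    Visit bay.
    At bay: no left child.
    At bay: go right to cedar.
      cedar is a leaf — visit cedar.
At lily: go right to yew.
  Visit yew.
  At yew: no left child.
  At yew: go right to rose.
    Visit rose.
    At rose: go left to pear.
      Visit pear.
      At pear: no left child.
      At pear: go right to fern.
        fern is a leaf — visit fern.
    At rose: go right to teak.
      teak is a leaf — visit teak.
Full pre-order sequence: lily, sage, lime, mint, tulip, kale, bay, cedar, yew, rose, pear, fern, teak.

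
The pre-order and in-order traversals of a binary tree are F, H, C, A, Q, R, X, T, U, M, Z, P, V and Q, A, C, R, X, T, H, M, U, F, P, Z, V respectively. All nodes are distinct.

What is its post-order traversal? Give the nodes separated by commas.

The first element of pre-order is the root; it splits in-order into left and right subtrees.
Root F: left subtree has 9 nodes {Q, A, C, R, X, T, H, M, U}, right has 3 {P, Z, V}.
  Root H: left subtree has 6 nodes {Q, A, C, R, X, T}, right has 2 {M, U}.
    Root C: left subtree has 2 nodes {Q, A}, right has 3 {R, X, T}.
      Root A: left subtree has 1 node {Q}, right has 0 { }.
      Root R: left subtree has 0 nodes { }, right has 2 {X, T}.
        Root X: left subtree has 0 nodes { }, right has 1 {T}.
    Root U: left subtree has 1 node {M}, right has 0 { }.
  Root Z: left subtree has 1 node {P}, right has 1 {V}.

Q, A, T, X, R, C, M, U, H, P, V, Z, F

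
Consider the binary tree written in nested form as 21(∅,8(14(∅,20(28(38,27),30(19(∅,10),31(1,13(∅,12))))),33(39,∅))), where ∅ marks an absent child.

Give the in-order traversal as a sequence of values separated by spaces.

21 14 38 28 27 20 19 10 30 1 31 13 12 8 39 33

In-order visits the left subtree, then the node, then the right subtree.
At 21: no left child.
Visit 21.
At 21: go right to 8.
  At 8: go left to 14.
    At 14: no left child.
    Visit 14.
    At 14: go right to 20.
      At 20: go left to 28.
        At 28: go left to 38.
          38 is a leaf — visit 38.
        Visit 28.
        At 28: go right to 27.
          27 is a leaf — visit 27.
      Visit 20.
      At 20: go right to 30.
        At 30: go left to 19.
          At 19: no left child.
          Visit 19.
          At 19: go right to 10.
            10 is a leaf — visit 10.
        Visit 30.
        At 30: go right to 31.
          At 31: go left to 1.
            1 is a leaf — visit 1.
          Visit 31.
          At 31: go right to 13.
            At 13: no left child.
            Visit 13.
            At 13: go right to 12.
              12 is a leaf — visit 12.
  Visit 8.
  At 8: go right to 33.
    At 33: go left to 39.
      39 is a leaf — visit 39.
    Visit 33.
    At 33: no right child.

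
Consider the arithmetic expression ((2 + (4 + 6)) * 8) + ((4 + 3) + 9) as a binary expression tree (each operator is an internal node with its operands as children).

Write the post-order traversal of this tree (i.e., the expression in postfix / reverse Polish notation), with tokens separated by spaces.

Post-order on an expression tree gives postfix notation: for each operator, emit left operand, right operand, then the operator.

2 4 6 + + 8 * 4 3 + 9 + +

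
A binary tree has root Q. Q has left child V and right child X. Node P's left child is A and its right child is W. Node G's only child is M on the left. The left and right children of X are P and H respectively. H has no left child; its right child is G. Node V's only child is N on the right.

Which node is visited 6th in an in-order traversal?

In-order visits the left subtree, then the node, then the right subtree.
At Q: go left to V.
  At V: no left child.
  Visit V.
  At V: go right to N.
    N is a leaf — visit N.
Visit Q.
At Q: go right to X.
  At X: go left to P.
    At P: go left to A.
      A is a leaf — visit A.
    Visit P.
    At P: go right to W.
      W is a leaf — visit W.
  Visit X.
  At X: go right to H.
    At H: no left child.
    Visit H.
    At H: go right to G.
      At G: go left to M.
        M is a leaf — visit M.
      Visit G.
      At G: no right child.
Full in-order sequence: V, N, Q, A, P, W, X, H, M, G.

W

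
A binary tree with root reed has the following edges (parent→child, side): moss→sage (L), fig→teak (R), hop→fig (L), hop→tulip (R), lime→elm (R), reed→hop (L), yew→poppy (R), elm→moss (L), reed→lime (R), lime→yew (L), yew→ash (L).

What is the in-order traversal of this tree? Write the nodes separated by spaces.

fig teak hop tulip reed ash yew poppy lime sage moss elm

In-order visits the left subtree, then the node, then the right subtree.
At reed: go left to hop.
  At hop: go left to fig.
    At fig: no left child.
    Visit fig.
    At fig: go right to teak.
      teak is a leaf — visit teak.
  Visit hop.
  At hop: go right to tulip.
    tulip is a leaf — visit tulip.
Visit reed.
At reed: go right to lime.
  At lime: go left to yew.
    At yew: go left to ash.
      ash is a leaf — visit ash.
    Visit yew.
    At yew: go right to poppy.
      poppy is a leaf — visit poppy.
  Visit lime.
  At lime: go right to elm.
    At elm: go left to moss.
      At moss: go left to sage.
        sage is a leaf — visit sage.
      Visit moss.
      At moss: no right child.
    Visit elm.
    At elm: no right child.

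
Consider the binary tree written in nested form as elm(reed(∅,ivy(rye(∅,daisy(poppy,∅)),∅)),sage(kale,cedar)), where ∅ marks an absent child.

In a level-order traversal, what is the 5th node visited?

kale

Level-order visits nodes level by level from the root, left to right within each level.
Level 0: elm
Level 1: reed, sage
Level 2: ivy, kale, cedar
Level 3: rye
Level 4: daisy
Level 5: poppy
Full level-order sequence: elm, reed, sage, ivy, kale, cedar, rye, daisy, poppy.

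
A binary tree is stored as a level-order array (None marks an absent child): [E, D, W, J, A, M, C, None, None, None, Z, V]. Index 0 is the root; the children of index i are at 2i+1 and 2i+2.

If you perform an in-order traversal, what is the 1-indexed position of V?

In-order visits the left subtree, then the node, then the right subtree.
At E: go left to D.
  At D: go left to J.
    J is a leaf — visit J.
  Visit D.
  At D: go right to A.
    At A: no left child.
    Visit A.
    At A: go right to Z.
      Z is a leaf — visit Z.
Visit E.
At E: go right to W.
  At W: go left to M.
    At M: go left to V.
      V is a leaf — visit V.
    Visit M.
    At M: no right child.
  Visit W.
  At W: go right to C.
    C is a leaf — visit C.
Full in-order sequence: J, D, A, Z, E, V, M, W, C.

6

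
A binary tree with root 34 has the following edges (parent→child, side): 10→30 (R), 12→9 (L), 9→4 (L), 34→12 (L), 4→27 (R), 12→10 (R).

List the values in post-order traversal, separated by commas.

27, 4, 9, 30, 10, 12, 34

Post-order visits the left subtree, then the right subtree, then the node.
At 34: go left to 12.
  At 12: go left to 9.
    At 9: go left to 4.
      At 4: no left child.
      At 4: go right to 27.
        27 is a leaf — visit 27.
      Visit 4.
    At 9: no right child.
    Visit 9.
  At 12: go right to 10.
    At 10: no left child.
    At 10: go right to 30.
      30 is a leaf — visit 30.
    Visit 10.
  Visit 12.
At 34: no right child.
Visit 34.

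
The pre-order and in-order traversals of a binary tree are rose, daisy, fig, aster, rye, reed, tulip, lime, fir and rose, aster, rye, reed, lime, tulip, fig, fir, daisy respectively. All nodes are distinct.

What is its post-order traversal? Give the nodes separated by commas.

lime, tulip, reed, rye, aster, fir, fig, daisy, rose

The first element of pre-order is the root; it splits in-order into left and right subtrees.
Root rose: left subtree has 0 nodes { }, right has 8 {aster, rye, reed, lime, tulip, fig, fir, daisy}.
  Root daisy: left subtree has 7 nodes {aster, rye, reed, lime, tulip, fig, fir}, right has 0 { }.
    Root fig: left subtree has 5 nodes {aster, rye, reed, lime, tulip}, right has 1 {fir}.
      Root aster: left subtree has 0 nodes { }, right has 4 {rye, reed, lime, tulip}.
        Root rye: left subtree has 0 nodes { }, right has 3 {reed, lime, tulip}.
          Root reed: left subtree has 0 nodes { }, right has 2 {lime, tulip}.
            Root tulip: left subtree has 1 node {lime}, right has 0 { }.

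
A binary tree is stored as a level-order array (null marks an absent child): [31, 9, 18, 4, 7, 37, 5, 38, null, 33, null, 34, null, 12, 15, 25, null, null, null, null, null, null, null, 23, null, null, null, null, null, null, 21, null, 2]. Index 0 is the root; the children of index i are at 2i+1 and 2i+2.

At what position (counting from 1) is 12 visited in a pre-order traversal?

14

Pre-order visits the node, then its left subtree, then its right subtree.
Visit 31.
At 31: go left to 9.
  Visit 9.
  At 9: go left to 4.
    Visit 4.
    At 4: go left to 38.
      Visit 38.
      At 38: go left to 25.
        Visit 25.
        At 25: no left child.
        At 25: go right to 2.
          2 is a leaf — visit 2.
      At 38: no right child.
    At 4: no right child.
  At 9: go right to 7.
    Visit 7.
    At 7: go left to 33.
      33 is a leaf — visit 33.
    At 7: no right child.
At 31: go right to 18.
  Visit 18.
  At 18: go left to 37.
    Visit 37.
    At 37: go left to 34.
      Visit 34.
      At 34: go left to 23.
        23 is a leaf — visit 23.
      At 34: no right child.
    At 37: no right child.
  At 18: go right to 5.
    Visit 5.
    At 5: go left to 12.
      12 is a leaf — visit 12.
    At 5: go right to 15.
      Visit 15.
      At 15: no left child.
      At 15: go right to 21.
        21 is a leaf — visit 21.
Full pre-order sequence: 31, 9, 4, 38, 25, 2, 7, 33, 18, 37, 34, 23, 5, 12, 15, 21.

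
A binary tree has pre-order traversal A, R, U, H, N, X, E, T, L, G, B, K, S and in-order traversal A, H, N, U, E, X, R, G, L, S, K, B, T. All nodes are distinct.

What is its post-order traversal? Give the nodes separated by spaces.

N H E X U G S K B L T R A

The first element of pre-order is the root; it splits in-order into left and right subtrees.
Root A: left subtree has 0 nodes { }, right has 12 {H, N, U, E, X, R, G, L, S, K, B, T}.
  Root R: left subtree has 5 nodes {H, N, U, E, X}, right has 6 {G, L, S, K, B, T}.
    Root U: left subtree has 2 nodes {H, N}, right has 2 {E, X}.
      Root H: left subtree has 0 nodes { }, right has 1 {N}.
      Root X: left subtree has 1 node {E}, right has 0 { }.
    Root T: left subtree has 5 nodes {G, L, S, K, B}, right has 0 { }.
      Root L: left subtree has 1 node {G}, right has 3 {S, K, B}.
        Root B: left subtree has 2 nodes {S, K}, right has 0 { }.
          Root K: left subtree has 1 node {S}, right has 0 { }.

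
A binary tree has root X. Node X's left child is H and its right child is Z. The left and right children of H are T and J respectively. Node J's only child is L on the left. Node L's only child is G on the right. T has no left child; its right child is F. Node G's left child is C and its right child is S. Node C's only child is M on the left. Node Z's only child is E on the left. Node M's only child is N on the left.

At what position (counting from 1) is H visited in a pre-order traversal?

Pre-order visits the node, then its left subtree, then its right subtree.
Visit X.
At X: go left to H.
  Visit H.
  At H: go left to T.
    Visit T.
    At T: no left child.
    At T: go right to F.
      F is a leaf — visit F.
  At H: go right to J.
    Visit J.
    At J: go left to L.
      Visit L.
      At L: no left child.
      At L: go right to G.
        Visit G.
        At G: go left to C.
          Visit C.
          At C: go left to M.
            Visit M.
            At M: go left to N.
              N is a leaf — visit N.
            At M: no right child.
          At C: no right child.
        At G: go right to S.
          S is a leaf — visit S.
    At J: no right child.
At X: go right to Z.
  Visit Z.
  At Z: go left to E.
    E is a leaf — visit E.
  At Z: no right child.
Full pre-order sequence: X, H, T, F, J, L, G, C, M, N, S, Z, E.

2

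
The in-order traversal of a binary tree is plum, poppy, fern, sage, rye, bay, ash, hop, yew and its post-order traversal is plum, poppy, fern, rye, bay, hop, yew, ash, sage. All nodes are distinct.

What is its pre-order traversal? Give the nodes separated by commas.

sage, fern, poppy, plum, ash, bay, rye, yew, hop

The last element of post-order is the root; it splits in-order into left and right subtrees.
Root sage: left subtree has 3 nodes {plum, poppy, fern}, right has 5 {rye, bay, ash, hop, yew}.
  Root fern: left subtree has 2 nodes {plum, poppy}, right has 0 { }.
    Root poppy: left subtree has 1 node {plum}, right has 0 { }.
  Root ash: left subtree has 2 nodes {rye, bay}, right has 2 {hop, yew}.
    Root bay: left subtree has 1 node {rye}, right has 0 { }.
    Root yew: left subtree has 1 node {hop}, right has 0 { }.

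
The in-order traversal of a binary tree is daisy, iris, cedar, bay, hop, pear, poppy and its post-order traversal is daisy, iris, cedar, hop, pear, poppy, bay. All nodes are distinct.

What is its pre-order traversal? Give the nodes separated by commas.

The last element of post-order is the root; it splits in-order into left and right subtrees.
Root bay: left subtree has 3 nodes {daisy, iris, cedar}, right has 3 {hop, pear, poppy}.
  Root cedar: left subtree has 2 nodes {daisy, iris}, right has 0 { }.
    Root iris: left subtree has 1 node {daisy}, right has 0 { }.
  Root poppy: left subtree has 2 nodes {hop, pear}, right has 0 { }.
    Root pear: left subtree has 1 node {hop}, right has 0 { }.

bay, cedar, iris, daisy, poppy, pear, hop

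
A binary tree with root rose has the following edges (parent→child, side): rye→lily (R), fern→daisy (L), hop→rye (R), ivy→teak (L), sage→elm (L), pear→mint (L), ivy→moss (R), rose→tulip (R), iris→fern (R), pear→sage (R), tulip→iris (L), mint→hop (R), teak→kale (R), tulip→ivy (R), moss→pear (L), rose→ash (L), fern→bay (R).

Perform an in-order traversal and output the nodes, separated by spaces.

In-order visits the left subtree, then the node, then the right subtree.
At rose: go left to ash.
  ash is a leaf — visit ash.
Visit rose.
At rose: go right to tulip.
  At tulip: go left to iris.
    At iris: no left child.
    Visit iris.
    At iris: go right to fern.
      At fern: go left to daisy.
        daisy is a leaf — visit daisy.
      Visit fern.
      At fern: go right to bay.
        bay is a leaf — visit bay.
  Visit tulip.
  At tulip: go right to ivy.
    At ivy: go left to teak.
      At teak: no left child.
      Visit teak.
      At teak: go right to kale.
        kale is a leaf — visit kale.
    Visit ivy.
    At ivy: go right to moss.
      At moss: go left to pear.
        At pear: go left to mint.
          At mint: no left child.
          Visit mint.
          At mint: go right to hop.
            At hop: no left child.
            Visit hop.
            At hop: go right to rye.
              At rye: no left child.
              Visit rye.
              At rye: go right to lily.
                lily is a leaf — visit lily.
        Visit pear.
        At pear: go right to sage.
          At sage: go left to elm.
            elm is a leaf — visit elm.
          Visit sage.
          At sage: no right child.
      Visit moss.
      At moss: no right child.

ash rose iris daisy fern bay tulip teak kale ivy mint hop rye lily pear elm sage moss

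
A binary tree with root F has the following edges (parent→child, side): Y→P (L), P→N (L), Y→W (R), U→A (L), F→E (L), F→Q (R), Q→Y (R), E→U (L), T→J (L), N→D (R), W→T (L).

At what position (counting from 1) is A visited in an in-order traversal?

1

In-order visits the left subtree, then the node, then the right subtree.
At F: go left to E.
  At E: go left to U.
    At U: go left to A.
      A is a leaf — visit A.
    Visit U.
    At U: no right child.
  Visit E.
  At E: no right child.
Visit F.
At F: go right to Q.
  At Q: no left child.
  Visit Q.
  At Q: go right to Y.
    At Y: go left to P.
      At P: go left to N.
        At N: no left child.
        Visit N.
        At N: go right to D.
          D is a leaf — visit D.
      Visit P.
      At P: no right child.
    Visit Y.
    At Y: go right to W.
      At W: go left to T.
        At T: go left to J.
          J is a leaf — visit J.
        Visit T.
        At T: no right child.
      Visit W.
      At W: no right child.
Full in-order sequence: A, U, E, F, Q, N, D, P, Y, J, T, W.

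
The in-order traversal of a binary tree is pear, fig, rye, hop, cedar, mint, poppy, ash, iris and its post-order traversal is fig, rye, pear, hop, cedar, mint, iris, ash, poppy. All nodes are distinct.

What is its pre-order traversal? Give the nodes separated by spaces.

poppy mint cedar hop pear rye fig ash iris

The last element of post-order is the root; it splits in-order into left and right subtrees.
Root poppy: left subtree has 6 nodes {pear, fig, rye, hop, cedar, mint}, right has 2 {ash, iris}.
  Root mint: left subtree has 5 nodes {pear, fig, rye, hop, cedar}, right has 0 { }.
    Root cedar: left subtree has 4 nodes {pear, fig, rye, hop}, right has 0 { }.
      Root hop: left subtree has 3 nodes {pear, fig, rye}, right has 0 { }.
        Root pear: left subtree has 0 nodes { }, right has 2 {fig, rye}.
          Root rye: left subtree has 1 node {fig}, right has 0 { }.
  Root ash: left subtree has 0 nodes { }, right has 1 {iris}.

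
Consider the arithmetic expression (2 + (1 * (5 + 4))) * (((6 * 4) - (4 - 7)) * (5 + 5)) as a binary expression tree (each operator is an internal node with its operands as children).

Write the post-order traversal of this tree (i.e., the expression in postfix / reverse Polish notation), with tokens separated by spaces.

Post-order on an expression tree gives postfix notation: for each operator, emit left operand, right operand, then the operator.

2 1 5 4 + * + 6 4 * 4 7 - - 5 5 + * *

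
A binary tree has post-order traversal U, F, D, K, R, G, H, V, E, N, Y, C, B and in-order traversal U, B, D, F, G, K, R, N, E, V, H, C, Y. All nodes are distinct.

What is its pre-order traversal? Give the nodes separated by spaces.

The last element of post-order is the root; it splits in-order into left and right subtrees.
Root B: left subtree has 1 node {U}, right has 11 {D, F, G, K, R, N, E, V, H, C, Y}.
  Root C: left subtree has 9 nodes {D, F, G, K, R, N, E, V, H}, right has 1 {Y}.
    Root N: left subtree has 5 nodes {D, F, G, K, R}, right has 3 {E, V, H}.
      Root G: left subtree has 2 nodes {D, F}, right has 2 {K, R}.
        Root D: left subtree has 0 nodes { }, right has 1 {F}.
        Root R: left subtree has 1 node {K}, right has 0 { }.
      Root E: left subtree has 0 nodes { }, right has 2 {V, H}.
        Root V: left subtree has 0 nodes { }, right has 1 {H}.

B U C N G D F R K E V H Y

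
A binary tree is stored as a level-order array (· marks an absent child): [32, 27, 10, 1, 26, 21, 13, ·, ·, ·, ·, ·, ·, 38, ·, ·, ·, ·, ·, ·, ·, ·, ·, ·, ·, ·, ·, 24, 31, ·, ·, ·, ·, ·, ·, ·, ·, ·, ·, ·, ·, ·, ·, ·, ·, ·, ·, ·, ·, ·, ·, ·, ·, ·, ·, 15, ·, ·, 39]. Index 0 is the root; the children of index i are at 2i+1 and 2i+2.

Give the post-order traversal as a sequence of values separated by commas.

Post-order visits the left subtree, then the right subtree, then the node.
At 32: go left to 27.
  At 27: go left to 1.
    1 is a leaf — visit 1.
  At 27: go right to 26.
    26 is a leaf — visit 26.
  Visit 27.
At 32: go right to 10.
  At 10: go left to 21.
    21 is a leaf — visit 21.
  At 10: go right to 13.
    At 13: go left to 38.
      At 38: go left to 24.
        At 24: go left to 15.
          15 is a leaf — visit 15.
        At 24: no right child.
        Visit 24.
      At 38: go right to 31.
        At 31: no left child.
        At 31: go right to 39.
          39 is a leaf — visit 39.
        Visit 31.
      Visit 38.
    At 13: no right child.
    Visit 13.
  Visit 10.
Visit 32.

1, 26, 27, 21, 15, 24, 39, 31, 38, 13, 10, 32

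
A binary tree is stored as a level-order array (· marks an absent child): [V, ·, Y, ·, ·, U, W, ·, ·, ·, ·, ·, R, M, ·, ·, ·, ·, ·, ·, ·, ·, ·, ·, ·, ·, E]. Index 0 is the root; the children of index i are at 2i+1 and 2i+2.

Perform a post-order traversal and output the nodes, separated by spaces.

E R U M W Y V

Post-order visits the left subtree, then the right subtree, then the node.
At V: no left child.
At V: go right to Y.
  At Y: go left to U.
    At U: no left child.
    At U: go right to R.
      At R: no left child.
      At R: go right to E.
        E is a leaf — visit E.
      Visit R.
    Visit U.
  At Y: go right to W.
    At W: go left to M.
      M is a leaf — visit M.
    At W: no right child.
    Visit W.
  Visit Y.
Visit V.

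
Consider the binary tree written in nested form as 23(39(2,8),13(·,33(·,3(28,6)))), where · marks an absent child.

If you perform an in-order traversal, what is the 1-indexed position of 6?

In-order visits the left subtree, then the node, then the right subtree.
At 23: go left to 39.
  At 39: go left to 2.
    2 is a leaf — visit 2.
  Visit 39.
  At 39: go right to 8.
    8 is a leaf — visit 8.
Visit 23.
At 23: go right to 13.
  At 13: no left child.
  Visit 13.
  At 13: go right to 33.
    At 33: no left child.
    Visit 33.
    At 33: go right to 3.
      At 3: go left to 28.
        28 is a leaf — visit 28.
      Visit 3.
      At 3: go right to 6.
        6 is a leaf — visit 6.
Full in-order sequence: 2, 39, 8, 23, 13, 33, 28, 3, 6.

9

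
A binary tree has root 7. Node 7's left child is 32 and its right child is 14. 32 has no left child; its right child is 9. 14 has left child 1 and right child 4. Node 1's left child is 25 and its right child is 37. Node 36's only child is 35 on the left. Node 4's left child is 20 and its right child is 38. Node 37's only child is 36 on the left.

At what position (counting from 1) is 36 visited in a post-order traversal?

Post-order visits the left subtree, then the right subtree, then the node.
At 7: go left to 32.
  At 32: no left child.
  At 32: go right to 9.
    9 is a leaf — visit 9.
  Visit 32.
At 7: go right to 14.
  At 14: go left to 1.
    At 1: go left to 25.
      25 is a leaf — visit 25.
    At 1: go right to 37.
      At 37: go left to 36.
        At 36: go left to 35.
          35 is a leaf — visit 35.
        At 36: no right child.
        Visit 36.
      At 37: no right child.
      Visit 37.
    Visit 1.
  At 14: go right to 4.
    At 4: go left to 20.
      20 is a leaf — visit 20.
    At 4: go right to 38.
      38 is a leaf — visit 38.
    Visit 4.
  Visit 14.
Visit 7.
Full post-order sequence: 9, 32, 25, 35, 36, 37, 1, 20, 38, 4, 14, 7.

5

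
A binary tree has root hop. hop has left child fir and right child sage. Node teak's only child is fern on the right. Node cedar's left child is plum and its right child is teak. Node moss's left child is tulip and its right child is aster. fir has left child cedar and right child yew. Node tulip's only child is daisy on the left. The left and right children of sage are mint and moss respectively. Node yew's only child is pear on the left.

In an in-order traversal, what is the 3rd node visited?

teak

In-order visits the left subtree, then the node, then the right subtree.
At hop: go left to fir.
  At fir: go left to cedar.
    At cedar: go left to plum.
      plum is a leaf — visit plum.
    Visit cedar.
    At cedar: go right to teak.
      At teak: no left child.
      Visit teak.
      At teak: go right to fern.
        fern is a leaf — visit fern.
  Visit fir.
  At fir: go right to yew.
    At yew: go left to pear.
      pear is a leaf — visit pear.
    Visit yew.
    At yew: no right child.
Visit hop.
At hop: go right to sage.
  At sage: go left to mint.
    mint is a leaf — visit mint.
  Visit sage.
  At sage: go right to moss.
    At moss: go left to tulip.
      At tulip: go left to daisy.
        daisy is a leaf — visit daisy.
      Visit tulip.
      At tulip: no right child.
    Visit moss.
    At moss: go right to aster.
      aster is a leaf — visit aster.
Full in-order sequence: plum, cedar, teak, fern, fir, pear, yew, hop, mint, sage, daisy, tulip, moss, aster.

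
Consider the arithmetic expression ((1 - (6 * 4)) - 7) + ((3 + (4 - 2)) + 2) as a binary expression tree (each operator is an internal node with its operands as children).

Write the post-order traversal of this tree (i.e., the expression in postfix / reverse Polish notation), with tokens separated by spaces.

Post-order on an expression tree gives postfix notation: for each operator, emit left operand, right operand, then the operator.

1 6 4 * - 7 - 3 4 2 - + 2 + +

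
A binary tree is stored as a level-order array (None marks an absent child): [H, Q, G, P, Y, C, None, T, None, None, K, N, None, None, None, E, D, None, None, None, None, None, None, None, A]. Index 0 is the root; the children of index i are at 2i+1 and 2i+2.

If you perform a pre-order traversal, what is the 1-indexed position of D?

6

Pre-order visits the node, then its left subtree, then its right subtree.
Visit H.
At H: go left to Q.
  Visit Q.
  At Q: go left to P.
    Visit P.
    At P: go left to T.
      Visit T.
      At T: go left to E.
        E is a leaf — visit E.
      At T: go right to D.
        D is a leaf — visit D.
    At P: no right child.
  At Q: go right to Y.
    Visit Y.
    At Y: no left child.
    At Y: go right to K.
      K is a leaf — visit K.
At H: go right to G.
  Visit G.
  At G: go left to C.
    Visit C.
    At C: go left to N.
      Visit N.
      At N: no left child.
      At N: go right to A.
        A is a leaf — visit A.
    At C: no right child.
  At G: no right child.
Full pre-order sequence: H, Q, P, T, E, D, Y, K, G, C, N, A.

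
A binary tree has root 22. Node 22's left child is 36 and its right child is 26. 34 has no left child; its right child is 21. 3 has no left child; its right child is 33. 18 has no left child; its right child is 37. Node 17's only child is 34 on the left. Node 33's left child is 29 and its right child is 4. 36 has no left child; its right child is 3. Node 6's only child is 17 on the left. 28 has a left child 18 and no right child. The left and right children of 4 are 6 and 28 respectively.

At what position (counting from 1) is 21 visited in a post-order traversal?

2

Post-order visits the left subtree, then the right subtree, then the node.
At 22: go left to 36.
  At 36: no left child.
  At 36: go right to 3.
    At 3: no left child.
    At 3: go right to 33.
      At 33: go left to 29.
        29 is a leaf — visit 29.
      At 33: go right to 4.
        At 4: go left to 6.
          At 6: go left to 17.
            At 17: go left to 34.
              At 34: no left child.
              At 34: go right to 21.
                21 is a leaf — visit 21.
              Visit 34.
            At 17: no right child.
            Visit 17.
          At 6: no right child.
          Visit 6.
        At 4: go right to 28.
          At 28: go left to 18.
            At 18: no left child.
            At 18: go right to 37.
              37 is a leaf — visit 37.
            Visit 18.
          At 28: no right child.
          Visit 28.
        Visit 4.
      Visit 33.
    Visit 3.
  Visit 36.
At 22: go right to 26.
  26 is a leaf — visit 26.
Visit 22.
Full post-order sequence: 29, 21, 34, 17, 6, 37, 18, 28, 4, 33, 3, 36, 26, 22.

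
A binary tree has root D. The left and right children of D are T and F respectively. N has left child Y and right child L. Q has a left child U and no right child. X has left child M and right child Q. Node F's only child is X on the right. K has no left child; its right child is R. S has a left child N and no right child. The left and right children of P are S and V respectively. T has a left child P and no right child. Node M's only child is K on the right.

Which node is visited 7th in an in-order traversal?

In-order visits the left subtree, then the node, then the right subtree.
At D: go left to T.
  At T: go left to P.
    At P: go left to S.
      At S: go left to N.
        At N: go left to Y.
          Y is a leaf — visit Y.
        Visit N.
        At N: go right to L.
          L is a leaf — visit L.
      Visit S.
      At S: no right child.
    Visit P.
    At P: go right to V.
      V is a leaf — visit V.
  Visit T.
  At T: no right child.
Visit D.
At D: go right to F.
  At F: no left child.
  Visit F.
  At F: go right to X.
    At X: go left to M.
      At M: no left child.
      Visit M.
      At M: go right to K.
        At K: no left child.
        Visit K.
        At K: go right to R.
          R is a leaf — visit R.
    Visit X.
    At X: go right to Q.
      At Q: go left to U.
        U is a leaf — visit U.
      Visit Q.
      At Q: no right child.
Full in-order sequence: Y, N, L, S, P, V, T, D, F, M, K, R, X, U, Q.

T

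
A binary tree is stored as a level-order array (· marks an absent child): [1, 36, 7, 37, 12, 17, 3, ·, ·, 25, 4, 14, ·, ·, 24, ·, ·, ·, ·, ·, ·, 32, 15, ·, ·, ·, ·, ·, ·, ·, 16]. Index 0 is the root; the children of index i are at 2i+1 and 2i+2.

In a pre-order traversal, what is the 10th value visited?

Pre-order visits the node, then its left subtree, then its right subtree.
Visit 1.
At 1: go left to 36.
  Visit 36.
  At 36: go left to 37.
    37 is a leaf — visit 37.
  At 36: go right to 12.
    Visit 12.
    At 12: go left to 25.
      25 is a leaf — visit 25.
    At 12: go right to 4.
      Visit 4.
      At 4: go left to 32.
        32 is a leaf — visit 32.
      At 4: go right to 15.
        15 is a leaf — visit 15.
At 1: go right to 7.
  Visit 7.
  At 7: go left to 17.
    Visit 17.
    At 17: go left to 14.
      14 is a leaf — visit 14.
    At 17: no right child.
  At 7: go right to 3.
    Visit 3.
    At 3: no left child.
    At 3: go right to 24.
      Visit 24.
      At 24: no left child.
      At 24: go right to 16.
        16 is a leaf — visit 16.
Full pre-order sequence: 1, 36, 37, 12, 25, 4, 32, 15, 7, 17, 14, 3, 24, 16.

17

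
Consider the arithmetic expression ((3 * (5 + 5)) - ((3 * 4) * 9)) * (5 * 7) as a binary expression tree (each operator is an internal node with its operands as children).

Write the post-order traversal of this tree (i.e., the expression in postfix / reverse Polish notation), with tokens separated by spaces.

3 5 5 + * 3 4 * 9 * - 5 7 * *

Post-order on an expression tree gives postfix notation: for each operator, emit left operand, right operand, then the operator.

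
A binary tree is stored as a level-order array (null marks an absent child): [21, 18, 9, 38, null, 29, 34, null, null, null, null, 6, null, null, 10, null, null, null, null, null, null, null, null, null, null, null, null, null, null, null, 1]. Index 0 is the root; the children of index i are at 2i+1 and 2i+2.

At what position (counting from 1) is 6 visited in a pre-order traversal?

6

Pre-order visits the node, then its left subtree, then its right subtree.
Visit 21.
At 21: go left to 18.
  Visit 18.
  At 18: go left to 38.
    38 is a leaf — visit 38.
  At 18: no right child.
At 21: go right to 9.
  Visit 9.
  At 9: go left to 29.
    Visit 29.
    At 29: go left to 6.
      6 is a leaf — visit 6.
    At 29: no right child.
  At 9: go right to 34.
    Visit 34.
    At 34: no left child.
    At 34: go right to 10.
      Visit 10.
      At 10: no left child.
      At 10: go right to 1.
        1 is a leaf — visit 1.
Full pre-order sequence: 21, 18, 38, 9, 29, 6, 34, 10, 1.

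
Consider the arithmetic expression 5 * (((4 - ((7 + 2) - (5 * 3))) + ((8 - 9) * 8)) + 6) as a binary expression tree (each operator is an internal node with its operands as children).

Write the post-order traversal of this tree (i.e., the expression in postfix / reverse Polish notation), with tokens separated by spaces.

Post-order on an expression tree gives postfix notation: for each operator, emit left operand, right operand, then the operator.

5 4 7 2 + 5 3 * - - 8 9 - 8 * + 6 + *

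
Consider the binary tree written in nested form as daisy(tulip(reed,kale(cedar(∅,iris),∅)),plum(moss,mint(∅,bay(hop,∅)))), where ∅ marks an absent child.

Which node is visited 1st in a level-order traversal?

daisy

Level-order visits nodes level by level from the root, left to right within each level.
Level 0: daisy
Level 1: tulip, plum
Level 2: reed, kale, moss, mint
Level 3: cedar, bay
Level 4: iris, hop
Full level-order sequence: daisy, tulip, plum, reed, kale, moss, mint, cedar, bay, iris, hop.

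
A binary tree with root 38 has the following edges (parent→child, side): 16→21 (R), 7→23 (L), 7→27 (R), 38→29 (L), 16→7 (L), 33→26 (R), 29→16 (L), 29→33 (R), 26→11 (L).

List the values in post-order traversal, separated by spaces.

Post-order visits the left subtree, then the right subtree, then the node.
At 38: go left to 29.
  At 29: go left to 16.
    At 16: go left to 7.
      At 7: go left to 23.
        23 is a leaf — visit 23.
      At 7: go right to 27.
        27 is a leaf — visit 27.
      Visit 7.
    At 16: go right to 21.
      21 is a leaf — visit 21.
    Visit 16.
  At 29: go right to 33.
    At 33: no left child.
    At 33: go right to 26.
      At 26: go left to 11.
        11 is a leaf — visit 11.
      At 26: no right child.
      Visit 26.
    Visit 33.
  Visit 29.
At 38: no right child.
Visit 38.

23 27 7 21 16 11 26 33 29 38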